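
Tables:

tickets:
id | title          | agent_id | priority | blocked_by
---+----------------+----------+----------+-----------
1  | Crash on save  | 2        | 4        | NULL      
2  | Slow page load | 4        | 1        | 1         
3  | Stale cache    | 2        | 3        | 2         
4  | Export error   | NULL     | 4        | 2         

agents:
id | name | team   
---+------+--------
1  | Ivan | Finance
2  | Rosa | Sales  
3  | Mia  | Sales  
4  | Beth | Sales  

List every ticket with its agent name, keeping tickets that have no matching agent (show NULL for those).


LEFT JOIN keeps every row from tickets (the left table); where agent_id has no match in agents, the agent columns become NULL. Walk through each ticket:
  - ticket 1 (Crash on save): agent_id=2 -> matches Rosa
  - ticket 2 (Slow page load): agent_id=4 -> matches Beth
  - ticket 3 (Stale cache): agent_id=2 -> matches Rosa
  - ticket 4 (Export error): agent_id=NULL, no match -> kept with NULL
All 4 rows appear; 1 has NULL agent.

SQL:
SELECT a.title, b.name AS agent
FROM tickets a
LEFT JOIN agents b ON a.agent_id = b.id

Result:
title          | agent
---------------+------
Crash on save  | Rosa 
Slow page load | Beth 
Stale cache    | Rosa 
Export error   | NULL 


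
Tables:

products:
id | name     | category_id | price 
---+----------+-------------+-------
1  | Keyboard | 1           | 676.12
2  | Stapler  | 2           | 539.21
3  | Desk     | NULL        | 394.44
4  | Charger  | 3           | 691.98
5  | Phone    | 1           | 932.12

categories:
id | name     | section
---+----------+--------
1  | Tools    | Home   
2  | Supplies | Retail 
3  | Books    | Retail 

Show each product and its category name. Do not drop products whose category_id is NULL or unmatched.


LEFT JOIN keeps every row from products (the left table); where category_id has no match in categories, the category columns become NULL. Walk through each product:
  - product 1 (Keyboard): category_id=1 -> matches Tools
  - product 2 (Stapler): category_id=2 -> matches Supplies
  - product 3 (Desk): category_id=NULL, no match -> kept with NULL
  - product 4 (Charger): category_id=3 -> matches Books
  - product 5 (Phone): category_id=1 -> matches Tools
All 5 rows appear; 1 has NULL category.

SQL:
SELECT a.name, b.name AS category
FROM products a
LEFT JOIN categories b ON a.category_id = b.id

Result:
name     | category
---------+---------
Keyboard | Tools   
Stapler  | Supplies
Desk     | NULL    
Charger  | Books   
Phone    | Tools   


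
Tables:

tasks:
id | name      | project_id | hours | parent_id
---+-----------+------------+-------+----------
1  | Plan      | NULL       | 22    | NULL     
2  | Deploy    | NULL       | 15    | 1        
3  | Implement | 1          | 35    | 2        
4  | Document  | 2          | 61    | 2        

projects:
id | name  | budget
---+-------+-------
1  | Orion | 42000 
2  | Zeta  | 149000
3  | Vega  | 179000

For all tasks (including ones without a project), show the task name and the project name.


LEFT JOIN keeps every row from tasks (the left table); where project_id has no match in projects, the project columns become NULL. Walk through each task:
  - task 1 (Plan): project_id=NULL, no match -> kept with NULL
  - task 2 (Deploy): project_id=NULL, no match -> kept with NULL
  - task 3 (Implement): project_id=1 -> matches Orion
  - task 4 (Document): project_id=2 -> matches Zeta
All 4 rows appear; 2 have NULL project.

SQL:
SELECT a.name, b.name AS project
FROM tasks a
LEFT JOIN projects b ON a.project_id = b.id

Result:
name      | project
----------+--------
Plan      | NULL   
Deploy    | NULL   
Implement | Orion  
Document  | Zeta   


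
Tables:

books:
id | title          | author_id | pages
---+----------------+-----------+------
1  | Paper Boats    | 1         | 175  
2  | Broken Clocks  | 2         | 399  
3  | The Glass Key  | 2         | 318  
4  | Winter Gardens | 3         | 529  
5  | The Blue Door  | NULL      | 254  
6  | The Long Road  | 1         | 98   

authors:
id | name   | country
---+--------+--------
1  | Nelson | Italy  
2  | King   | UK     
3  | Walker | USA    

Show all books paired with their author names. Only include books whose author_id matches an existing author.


INNER JOIN keeps only books rows whose author_id matches an id in authors. Walk through each book:
  - book 1 (Paper Boats): author_id=1 -> matches Nelson
  - book 2 (Broken Clocks): author_id=2 -> matches King
  - book 3 (The Glass Key): author_id=2 -> matches King
  - book 4 (Winter Gardens): author_id=3 -> matches Walker
  - book 5 (The Blue Door): author_id=NULL, no match -> dropped
  - book 6 (The Long Road): author_id=1 -> matches Nelson
So 1 of 6 rows is dropped.

SQL:
SELECT a.title, b.name AS author
FROM books a
INNER JOIN authors b ON a.author_id = b.id

Result:
title          | author
---------------+-------
Paper Boats    | Nelson
Broken Clocks  | King  
The Glass Key  | King  
Winter Gardens | Walker
The Long Road  | Nelson


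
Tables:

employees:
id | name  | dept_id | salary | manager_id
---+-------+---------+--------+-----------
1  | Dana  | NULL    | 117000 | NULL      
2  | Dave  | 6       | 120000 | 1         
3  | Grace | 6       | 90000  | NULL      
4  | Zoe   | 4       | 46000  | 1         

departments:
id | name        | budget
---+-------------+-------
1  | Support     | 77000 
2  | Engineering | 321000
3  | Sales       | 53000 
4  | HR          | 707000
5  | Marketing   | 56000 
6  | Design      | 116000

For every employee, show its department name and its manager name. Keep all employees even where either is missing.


Two LEFT JOINs from the same base table employees: one to departments via dept_id, one to employees itself via manager_id. Both are LEFT so every employee is preserved.
Match against departments:
  - employee 1 (Dana): dept_id=NULL, no match -> kept with NULL
  - employee 2 (Dave): dept_id=6 -> matches Design
  - employee 3 (Grace): dept_id=6 -> matches Design
  - employee 4 (Zoe): dept_id=4 -> matches HR
Match against employees (self):
  - employee 1 (Dana): manager_id=NULL -> NULL
  - employee 2 (Dave): manager_id=1 -> Dana
  - employee 3 (Grace): manager_id=NULL -> NULL
  - employee 4 (Zoe): manager_id=1 -> Dana

SQL:
SELECT a.name, b.name AS department, c.name AS manager
FROM employees a
LEFT JOIN departments b ON a.dept_id = b.id
LEFT JOIN employees c ON a.manager_id = c.id

Result:
name  | department | manager
------+------------+--------
Dana  | NULL       | NULL   
Dave  | Design     | Dana   
Grace | Design     | NULL   
Zoe   | HR         | Dana   


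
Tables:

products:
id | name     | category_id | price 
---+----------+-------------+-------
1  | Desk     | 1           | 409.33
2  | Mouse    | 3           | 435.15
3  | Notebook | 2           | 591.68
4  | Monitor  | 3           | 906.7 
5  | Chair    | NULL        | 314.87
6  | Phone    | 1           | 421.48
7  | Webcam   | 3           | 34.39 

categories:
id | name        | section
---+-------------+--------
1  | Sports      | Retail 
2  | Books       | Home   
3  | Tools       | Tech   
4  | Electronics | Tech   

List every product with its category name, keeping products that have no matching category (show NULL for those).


LEFT JOIN keeps every row from products (the left table); where category_id has no match in categories, the category columns become NULL. Walk through each product:
  - product 1 (Desk): category_id=1 -> matches Sports
  - product 2 (Mouse): category_id=3 -> matches Tools
  - product 3 (Notebook): category_id=2 -> matches Books
  - product 4 (Monitor): category_id=3 -> matches Tools
  - product 5 (Chair): category_id=NULL, no match -> kept with NULL
  - product 6 (Phone): category_id=1 -> matches Sports
  - product 7 (Webcam): category_id=3 -> matches Tools
All 7 rows appear; 1 has NULL category.

SQL:
SELECT a.name, b.name AS category
FROM products a
LEFT JOIN categories b ON a.category_id = b.id

Result:
name     | category
---------+---------
Desk     | Sports  
Mouse    | Tools   
Notebook | Books   
Monitor  | Tools   
Chair    | NULL    
Phone    | Sports  
Webcam   | Tools   


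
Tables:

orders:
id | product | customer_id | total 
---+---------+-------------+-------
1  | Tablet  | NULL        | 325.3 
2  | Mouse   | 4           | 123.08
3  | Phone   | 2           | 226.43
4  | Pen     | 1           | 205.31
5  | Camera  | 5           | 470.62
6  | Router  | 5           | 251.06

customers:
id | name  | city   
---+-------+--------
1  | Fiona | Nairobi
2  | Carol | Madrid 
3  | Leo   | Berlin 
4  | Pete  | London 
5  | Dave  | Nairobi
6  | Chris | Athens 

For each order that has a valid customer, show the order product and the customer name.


INNER JOIN keeps only orders rows whose customer_id matches an id in customers. Walk through each order:
  - order 1 (Tablet): customer_id=NULL, no match -> dropped
  - order 2 (Mouse): customer_id=4 -> matches Pete
  - order 3 (Phone): customer_id=2 -> matches Carol
  - order 4 (Pen): customer_id=1 -> matches Fiona
  - order 5 (Camera): customer_id=5 -> matches Dave
  - order 6 (Router): customer_id=5 -> matches Dave
So 1 of 6 rows is dropped.

SQL:
SELECT a.product, b.name AS customer
FROM orders a
INNER JOIN customers b ON a.customer_id = b.id

Result:
product | customer
--------+---------
Mouse   | Pete    
Phone   | Carol   
Pen     | Fiona   
Camera  | Dave    
Router  | Dave    


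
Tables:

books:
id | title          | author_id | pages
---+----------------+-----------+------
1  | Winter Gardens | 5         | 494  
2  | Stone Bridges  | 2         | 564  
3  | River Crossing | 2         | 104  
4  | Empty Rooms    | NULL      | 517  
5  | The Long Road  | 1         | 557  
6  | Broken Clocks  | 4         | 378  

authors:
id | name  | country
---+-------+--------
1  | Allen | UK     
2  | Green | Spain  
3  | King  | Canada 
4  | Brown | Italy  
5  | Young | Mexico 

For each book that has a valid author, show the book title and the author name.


INNER JOIN keeps only books rows whose author_id matches an id in authors. Walk through each book:
  - book 1 (Winter Gardens): author_id=5 -> matches Young
  - book 2 (Stone Bridges): author_id=2 -> matches Green
  - book 3 (River Crossing): author_id=2 -> matches Green
  - book 4 (Empty Rooms): author_id=NULL, no match -> dropped
  - book 5 (The Long Road): author_id=1 -> matches Allen
  - book 6 (Broken Clocks): author_id=4 -> matches Brown
So 1 of 6 rows is dropped.

SQL:
SELECT a.title, b.name AS author
FROM books a
INNER JOIN authors b ON a.author_id = b.id

Result:
title          | author
---------------+-------
Winter Gardens | Young 
Stone Bridges  | Green 
River Crossing | Green 
The Long Road  | Allen 
Broken Clocks  | Brown 


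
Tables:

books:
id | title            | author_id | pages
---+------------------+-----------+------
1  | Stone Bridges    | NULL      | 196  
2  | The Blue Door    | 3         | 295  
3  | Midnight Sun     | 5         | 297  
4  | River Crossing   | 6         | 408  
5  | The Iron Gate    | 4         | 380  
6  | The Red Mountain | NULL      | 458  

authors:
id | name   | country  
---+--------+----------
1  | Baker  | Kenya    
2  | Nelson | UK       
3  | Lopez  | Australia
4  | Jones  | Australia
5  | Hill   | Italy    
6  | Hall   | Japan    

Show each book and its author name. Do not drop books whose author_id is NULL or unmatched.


LEFT JOIN keeps every row from books (the left table); where author_id has no match in authors, the author columns become NULL. Walk through each book:
  - book 1 (Stone Bridges): author_id=NULL, no match -> kept with NULL
  - book 2 (The Blue Door): author_id=3 -> matches Lopez
  - book 3 (Midnight Sun): author_id=5 -> matches Hill
  - book 4 (River Crossing): author_id=6 -> matches Hall
  - book 5 (The Iron Gate): author_id=4 -> matches Jones
  - book 6 (The Red Mountain): author_id=NULL, no match -> kept with NULL
All 6 rows appear; 2 have NULL author.

SQL:
SELECT a.title, b.name AS author
FROM books a
LEFT JOIN authors b ON a.author_id = b.id

Result:
title            | author
-----------------+-------
Stone Bridges    | NULL  
The Blue Door    | Lopez 
Midnight Sun     | Hill  
River Crossing   | Hall  
The Iron Gate    | Jones 
The Red Mountain | NULL  


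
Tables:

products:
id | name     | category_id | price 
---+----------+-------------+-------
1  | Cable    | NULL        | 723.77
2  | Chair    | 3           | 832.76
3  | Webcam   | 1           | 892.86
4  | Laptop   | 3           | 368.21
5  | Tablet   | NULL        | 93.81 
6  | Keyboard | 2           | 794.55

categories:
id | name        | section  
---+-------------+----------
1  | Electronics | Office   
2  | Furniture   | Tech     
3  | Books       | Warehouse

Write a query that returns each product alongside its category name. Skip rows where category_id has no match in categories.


INNER JOIN keeps only products rows whose category_id matches an id in categories. Walk through each product:
  - product 1 (Cable): category_id=NULL, no match -> dropped
  - product 2 (Chair): category_id=3 -> matches Books
  - product 3 (Webcam): category_id=1 -> matches Electronics
  - product 4 (Laptop): category_id=3 -> matches Books
  - product 5 (Tablet): category_id=NULL, no match -> dropped
  - product 6 (Keyboard): category_id=2 -> matches Furniture
So 2 of 6 rows are dropped.

SQL:
SELECT a.name, b.name AS category
FROM products a
INNER JOIN categories b ON a.category_id = b.id

Result:
name     | category   
---------+------------
Chair    | Books      
Webcam   | Electronics
Laptop   | Books      
Keyboard | Furniture  


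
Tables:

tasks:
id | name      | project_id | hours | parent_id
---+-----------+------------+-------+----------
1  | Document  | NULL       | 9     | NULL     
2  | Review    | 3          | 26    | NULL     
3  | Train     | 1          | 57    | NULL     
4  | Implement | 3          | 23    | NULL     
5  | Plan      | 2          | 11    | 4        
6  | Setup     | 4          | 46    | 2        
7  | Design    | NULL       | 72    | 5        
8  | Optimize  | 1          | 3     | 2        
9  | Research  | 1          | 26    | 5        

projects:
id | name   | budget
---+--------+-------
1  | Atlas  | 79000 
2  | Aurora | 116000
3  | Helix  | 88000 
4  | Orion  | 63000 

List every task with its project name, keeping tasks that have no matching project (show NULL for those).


LEFT JOIN keeps every row from tasks (the left table); where project_id has no match in projects, the project columns become NULL. Walk through each task:
  - task 1 (Document): project_id=NULL, no match -> kept with NULL
  - task 2 (Review): project_id=3 -> matches Helix
  - task 3 (Train): project_id=1 -> matches Atlas
  - task 4 (Implement): project_id=3 -> matches Helix
  - task 5 (Plan): project_id=2 -> matches Aurora
  - task 6 (Setup): project_id=4 -> matches Orion
  - task 7 (Design): project_id=NULL, no match -> kept with NULL
  - task 8 (Optimize): project_id=1 -> matches Atlas
  - task 9 (Research): project_id=1 -> matches Atlas
All 9 rows appear; 2 have NULL project.

SQL:
SELECT a.name, b.name AS project
FROM tasks a
LEFT JOIN projects b ON a.project_id = b.id

Result:
name      | project
----------+--------
Document  | NULL   
Review    | Helix  
Train     | Atlas  
Implement | Helix  
Plan      | Aurora 
Setup     | Orion  
Design    | NULL   
Optimize  | Atlas  
Research  | Atlas  


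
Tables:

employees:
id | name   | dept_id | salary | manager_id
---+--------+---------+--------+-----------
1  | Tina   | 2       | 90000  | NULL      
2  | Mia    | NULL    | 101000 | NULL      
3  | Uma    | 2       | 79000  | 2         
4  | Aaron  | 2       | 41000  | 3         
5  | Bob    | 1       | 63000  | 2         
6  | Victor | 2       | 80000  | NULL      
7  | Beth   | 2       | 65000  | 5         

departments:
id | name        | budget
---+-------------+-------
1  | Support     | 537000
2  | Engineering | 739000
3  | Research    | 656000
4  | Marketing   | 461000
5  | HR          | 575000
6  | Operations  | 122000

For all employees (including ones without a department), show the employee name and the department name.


LEFT JOIN keeps every row from employees (the left table); where dept_id has no match in departments, the department columns become NULL. Walk through each employee:
  - employee 1 (Tina): dept_id=2 -> matches Engineering
  - employee 2 (Mia): dept_id=NULL, no match -> kept with NULL
  - employee 3 (Uma): dept_id=2 -> matches Engineering
  - employee 4 (Aaron): dept_id=2 -> matches Engineering
  - employee 5 (Bob): dept_id=1 -> matches Support
  - employee 6 (Victor): dept_id=2 -> matches Engineering
  - employee 7 (Beth): dept_id=2 -> matches Engineering
All 7 rows appear; 1 has NULL department.

SQL:
SELECT a.name, b.name AS department
FROM employees a
LEFT JOIN departments b ON a.dept_id = b.id

Result:
name   | department 
-------+------------
Tina   | Engineering
Mia    | NULL       
Uma    | Engineering
Aaron  | Engineering
Bob    | Support    
Victor | Engineering
Beth   | Engineering


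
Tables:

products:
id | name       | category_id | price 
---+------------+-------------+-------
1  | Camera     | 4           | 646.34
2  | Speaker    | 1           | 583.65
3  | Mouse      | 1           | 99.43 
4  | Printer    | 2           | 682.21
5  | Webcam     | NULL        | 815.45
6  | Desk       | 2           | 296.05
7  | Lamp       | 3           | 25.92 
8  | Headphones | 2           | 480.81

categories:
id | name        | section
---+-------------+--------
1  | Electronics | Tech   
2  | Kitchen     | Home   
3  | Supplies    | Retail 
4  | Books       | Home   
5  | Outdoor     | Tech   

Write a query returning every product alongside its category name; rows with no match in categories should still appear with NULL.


LEFT JOIN keeps every row from products (the left table); where category_id has no match in categories, the category columns become NULL. Walk through each product:
  - product 1 (Camera): category_id=4 -> matches Books
  - product 2 (Speaker): category_id=1 -> matches Electronics
  - product 3 (Mouse): category_id=1 -> matches Electronics
  - product 4 (Printer): category_id=2 -> matches Kitchen
  - product 5 (Webcam): category_id=NULL, no match -> kept with NULL
  - product 6 (Desk): category_id=2 -> matches Kitchen
  - product 7 (Lamp): category_id=3 -> matches Supplies
  - product 8 (Headphones): category_id=2 -> matches Kitchen
All 8 rows appear; 1 has NULL category.

SQL:
SELECT a.name, b.name AS category
FROM products a
LEFT JOIN categories b ON a.category_id = b.id

Result:
name       | category   
-----------+------------
Camera     | Books      
Speaker    | Electronics
Mouse      | Electronics
Printer    | Kitchen    
Webcam     | NULL       
Desk       | Kitchen    
Lamp       | Supplies   
Headphones | Kitchen    


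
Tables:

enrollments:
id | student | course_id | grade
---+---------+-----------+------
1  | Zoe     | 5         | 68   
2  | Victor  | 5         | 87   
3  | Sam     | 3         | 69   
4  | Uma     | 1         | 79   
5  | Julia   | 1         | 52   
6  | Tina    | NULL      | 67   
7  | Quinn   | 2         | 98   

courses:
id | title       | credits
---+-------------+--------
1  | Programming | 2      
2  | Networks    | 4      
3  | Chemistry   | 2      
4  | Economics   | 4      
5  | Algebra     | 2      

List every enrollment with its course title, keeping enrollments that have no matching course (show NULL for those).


LEFT JOIN keeps every row from enrollments (the left table); where course_id has no match in courses, the course columns become NULL. Walk through each enrollment:
  - enrollment 1 (Zoe): course_id=5 -> matches Algebra
  - enrollment 2 (Victor): course_id=5 -> matches Algebra
  - enrollment 3 (Sam): course_id=3 -> matches Chemistry
  - enrollment 4 (Uma): course_id=1 -> matches Programming
  - enrollment 5 (Julia): course_id=1 -> matches Programming
  - enrollment 6 (Tina): course_id=NULL, no match -> kept with NULL
  - enrollment 7 (Quinn): course_id=2 -> matches Networks
All 7 rows appear; 1 has NULL course.

SQL:
SELECT a.student, b.title AS course
FROM enrollments a
LEFT JOIN courses b ON a.course_id = b.id

Result:
student | course     
--------+------------
Zoe     | Algebra    
Victor  | Algebra    
Sam     | Chemistry  
Uma     | Programming
Julia   | Programming
Tina    | NULL       
Quinn   | Networks   


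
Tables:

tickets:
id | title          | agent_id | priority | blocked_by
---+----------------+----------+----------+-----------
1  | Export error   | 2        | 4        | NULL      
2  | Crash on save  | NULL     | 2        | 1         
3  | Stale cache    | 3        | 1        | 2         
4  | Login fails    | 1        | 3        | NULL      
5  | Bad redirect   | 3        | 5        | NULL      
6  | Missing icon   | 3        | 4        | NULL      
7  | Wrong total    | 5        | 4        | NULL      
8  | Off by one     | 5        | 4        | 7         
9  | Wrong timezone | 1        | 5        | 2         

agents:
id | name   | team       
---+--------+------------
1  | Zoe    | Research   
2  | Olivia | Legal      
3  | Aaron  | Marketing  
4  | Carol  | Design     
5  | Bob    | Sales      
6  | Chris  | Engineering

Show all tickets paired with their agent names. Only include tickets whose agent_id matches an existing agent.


INNER JOIN keeps only tickets rows whose agent_id matches an id in agents. Walk through each ticket:
  - ticket 1 (Export error): agent_id=2 -> matches Olivia
  - ticket 2 (Crash on save): agent_id=NULL, no match -> dropped
  - ticket 3 (Stale cache): agent_id=3 -> matches Aaron
  - ticket 4 (Login fails): agent_id=1 -> matches Zoe
  - ticket 5 (Bad redirect): agent_id=3 -> matches Aaron
  - ticket 6 (Missing icon): agent_id=3 -> matches Aaron
  - ticket 7 (Wrong total): agent_id=5 -> matches Bob
  - ticket 8 (Off by one): agent_id=5 -> matches Bob
  - ticket 9 (Wrong timezone): agent_id=1 -> matches Zoe
So 1 of 9 rows is dropped.

SQL:
SELECT a.title, b.name AS agent
FROM tickets a
INNER JOIN agents b ON a.agent_id = b.id

Result:
title          | agent 
---------------+-------
Export error   | Olivia
Stale cache    | Aaron 
Login fails    | Zoe   
Bad redirect   | Aaron 
Missing icon   | Aaron 
Wrong total    | Bob   
Off by one     | Bob   
Wrong timezone | Zoe   


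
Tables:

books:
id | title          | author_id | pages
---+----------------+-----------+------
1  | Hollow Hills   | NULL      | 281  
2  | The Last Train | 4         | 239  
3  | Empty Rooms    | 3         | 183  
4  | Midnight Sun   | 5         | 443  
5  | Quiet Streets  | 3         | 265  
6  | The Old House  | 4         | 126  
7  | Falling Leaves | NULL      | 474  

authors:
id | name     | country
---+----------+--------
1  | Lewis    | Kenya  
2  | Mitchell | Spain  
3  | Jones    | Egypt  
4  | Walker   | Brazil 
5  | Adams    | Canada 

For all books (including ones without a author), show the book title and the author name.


LEFT JOIN keeps every row from books (the left table); where author_id has no match in authors, the author columns become NULL. Walk through each book:
  - book 1 (Hollow Hills): author_id=NULL, no match -> kept with NULL
  - book 2 (The Last Train): author_id=4 -> matches Walker
  - book 3 (Empty Rooms): author_id=3 -> matches Jones
  - book 4 (Midnight Sun): author_id=5 -> matches Adams
  - book 5 (Quiet Streets): author_id=3 -> matches Jones
  - book 6 (The Old House): author_id=4 -> matches Walker
  - book 7 (Falling Leaves): author_id=NULL, no match -> kept with NULL
All 7 rows appear; 2 have NULL author.

SQL:
SELECT a.title, b.name AS author
FROM books a
LEFT JOIN authors b ON a.author_id = b.id

Result:
title          | author
---------------+-------
Hollow Hills   | NULL  
The Last Train | Walker
Empty Rooms    | Jones 
Midnight Sun   | Adams 
Quiet Streets  | Jones 
The Old House  | Walker
Falling Leaves | NULL  


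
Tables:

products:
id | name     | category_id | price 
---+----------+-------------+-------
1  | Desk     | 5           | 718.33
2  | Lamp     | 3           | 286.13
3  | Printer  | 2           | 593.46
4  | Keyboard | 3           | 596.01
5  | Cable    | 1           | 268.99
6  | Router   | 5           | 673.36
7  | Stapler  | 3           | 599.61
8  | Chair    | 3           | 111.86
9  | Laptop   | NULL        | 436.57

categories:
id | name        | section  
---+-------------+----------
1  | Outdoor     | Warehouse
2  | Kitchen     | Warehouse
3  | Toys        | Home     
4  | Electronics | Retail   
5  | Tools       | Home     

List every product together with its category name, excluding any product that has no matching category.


INNER JOIN keeps only products rows whose category_id matches an id in categories. Walk through each product:
  - product 1 (Desk): category_id=5 -> matches Tools
  - product 2 (Lamp): category_id=3 -> matches Toys
  - product 3 (Printer): category_id=2 -> matches Kitchen
  - product 4 (Keyboard): category_id=3 -> matches Toys
  - product 5 (Cable): category_id=1 -> matches Outdoor
  - product 6 (Router): category_id=5 -> matches Tools
  - product 7 (Stapler): category_id=3 -> matches Toys
  - product 8 (Chair): category_id=3 -> matches Toys
  - product 9 (Laptop): category_id=NULL, no match -> dropped
So 1 of 9 rows is dropped.

SQL:
SELECT a.name, b.name AS category
FROM products a
INNER JOIN categories b ON a.category_id = b.id

Result:
name     | category
---------+---------
Desk     | Tools   
Lamp     | Toys    
Printer  | Kitchen 
Keyboard | Toys    
Cable    | Outdoor 
Router   | Tools   
Stapler  | Toys    
Chair    | Toys    


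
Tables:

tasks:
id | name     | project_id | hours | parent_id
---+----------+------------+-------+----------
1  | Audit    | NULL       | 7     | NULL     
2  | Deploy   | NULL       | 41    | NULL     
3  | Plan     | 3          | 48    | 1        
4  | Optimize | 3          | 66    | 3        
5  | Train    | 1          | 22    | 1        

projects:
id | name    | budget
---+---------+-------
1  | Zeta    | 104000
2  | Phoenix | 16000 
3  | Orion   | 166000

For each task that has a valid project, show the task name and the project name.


INNER JOIN keeps only tasks rows whose project_id matches an id in projects. Walk through each task:
  - task 1 (Audit): project_id=NULL, no match -> dropped
  - task 2 (Deploy): project_id=NULL, no match -> dropped
  - task 3 (Plan): project_id=3 -> matches Orion
  - task 4 (Optimize): project_id=3 -> matches Orion
  - task 5 (Train): project_id=1 -> matches Zeta
So 2 of 5 rows are dropped.

SQL:
SELECT a.name, b.name AS project
FROM tasks a
INNER JOIN projects b ON a.project_id = b.id

Result:
name     | project
---------+--------
Plan     | Orion  
Optimize | Orion  
Train    | Zeta   


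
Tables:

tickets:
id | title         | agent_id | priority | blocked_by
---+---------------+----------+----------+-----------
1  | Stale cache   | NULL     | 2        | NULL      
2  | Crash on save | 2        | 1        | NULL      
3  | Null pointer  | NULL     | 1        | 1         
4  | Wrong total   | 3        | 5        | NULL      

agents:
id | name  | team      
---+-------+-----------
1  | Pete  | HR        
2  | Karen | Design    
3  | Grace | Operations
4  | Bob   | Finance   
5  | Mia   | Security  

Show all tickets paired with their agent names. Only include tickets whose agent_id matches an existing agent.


INNER JOIN keeps only tickets rows whose agent_id matches an id in agents. Walk through each ticket:
  - ticket 1 (Stale cache): agent_id=NULL, no match -> dropped
  - ticket 2 (Crash on save): agent_id=2 -> matches Karen
  - ticket 3 (Null pointer): agent_id=NULL, no match -> dropped
  - ticket 4 (Wrong total): agent_id=3 -> matches Grace
So 2 of 4 rows are dropped.

SQL:
SELECT a.title, b.name AS agent
FROM tickets a
INNER JOIN agents b ON a.agent_id = b.id

Result:
title         | agent
--------------+------
Crash on save | Karen
Wrong total   | Grace


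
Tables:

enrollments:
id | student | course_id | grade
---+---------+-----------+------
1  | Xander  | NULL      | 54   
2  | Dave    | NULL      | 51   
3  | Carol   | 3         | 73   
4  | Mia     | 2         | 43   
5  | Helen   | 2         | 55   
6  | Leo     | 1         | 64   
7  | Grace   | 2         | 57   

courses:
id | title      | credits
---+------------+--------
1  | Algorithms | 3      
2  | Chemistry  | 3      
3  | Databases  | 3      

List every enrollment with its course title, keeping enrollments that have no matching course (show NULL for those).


LEFT JOIN keeps every row from enrollments (the left table); where course_id has no match in courses, the course columns become NULL. Walk through each enrollment:
  - enrollment 1 (Xander): course_id=NULL, no match -> kept with NULL
  - enrollment 2 (Dave): course_id=NULL, no match -> kept with NULL
  - enrollment 3 (Carol): course_id=3 -> matches Databases
  - enrollment 4 (Mia): course_id=2 -> matches Chemistry
  - enrollment 5 (Helen): course_id=2 -> matches Chemistry
  - enrollment 6 (Leo): course_id=1 -> matches Algorithms
  - enrollment 7 (Grace): course_id=2 -> matches Chemistry
All 7 rows appear; 2 have NULL course.

SQL:
SELECT a.student, b.title AS course
FROM enrollments a
LEFT JOIN courses b ON a.course_id = b.id

Result:
student | course    
--------+-----------
Xander  | NULL      
Dave    | NULL      
Carol   | Databases 
Mia     | Chemistry 
Helen   | Chemistry 
Leo     | Algorithms
Grace   | Chemistry 


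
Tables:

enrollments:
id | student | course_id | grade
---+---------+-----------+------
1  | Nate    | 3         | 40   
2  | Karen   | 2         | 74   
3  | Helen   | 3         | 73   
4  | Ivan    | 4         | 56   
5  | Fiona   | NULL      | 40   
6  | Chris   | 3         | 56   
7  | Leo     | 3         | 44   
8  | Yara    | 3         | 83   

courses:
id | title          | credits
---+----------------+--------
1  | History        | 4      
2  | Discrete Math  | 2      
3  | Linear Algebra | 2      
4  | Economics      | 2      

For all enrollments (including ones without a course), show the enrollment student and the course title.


LEFT JOIN keeps every row from enrollments (the left table); where course_id has no match in courses, the course columns become NULL. Walk through each enrollment:
  - enrollment 1 (Nate): course_id=3 -> matches Linear Algebra
  - enrollment 2 (Karen): course_id=2 -> matches Discrete Math
  - enrollment 3 (Helen): course_id=3 -> matches Linear Algebra
  - enrollment 4 (Ivan): course_id=4 -> matches Economics
  - enrollment 5 (Fiona): course_id=NULL, no match -> kept with NULL
  - enrollment 6 (Chris): course_id=3 -> matches Linear Algebra
  - enrollment 7 (Leo): course_id=3 -> matches Linear Algebra
  - enrollment 8 (Yara): course_id=3 -> matches Linear Algebra
All 8 rows appear; 1 has NULL course.

SQL:
SELECT a.student, b.title AS course
FROM enrollments a
LEFT JOIN courses b ON a.course_id = b.id

Result:
student | course        
--------+---------------
Nate    | Linear Algebra
Karen   | Discrete Math 
Helen   | Linear Algebra
Ivan    | Economics     
Fiona   | NULL          
Chris   | Linear Algebra
Leo     | Linear Algebra
Yara    | Linear Algebra


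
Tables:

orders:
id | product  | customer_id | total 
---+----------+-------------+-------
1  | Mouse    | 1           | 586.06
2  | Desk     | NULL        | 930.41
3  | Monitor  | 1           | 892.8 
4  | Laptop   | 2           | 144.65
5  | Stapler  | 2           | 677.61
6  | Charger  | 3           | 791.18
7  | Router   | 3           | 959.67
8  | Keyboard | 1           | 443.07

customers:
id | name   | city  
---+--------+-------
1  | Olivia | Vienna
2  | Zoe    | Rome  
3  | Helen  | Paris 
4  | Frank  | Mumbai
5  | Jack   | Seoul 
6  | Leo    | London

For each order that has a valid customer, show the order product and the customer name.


INNER JOIN keeps only orders rows whose customer_id matches an id in customers. Walk through each order:
  - order 1 (Mouse): customer_id=1 -> matches Olivia
  - order 2 (Desk): customer_id=NULL, no match -> dropped
  - order 3 (Monitor): customer_id=1 -> matches Olivia
  - order 4 (Laptop): customer_id=2 -> matches Zoe
  - order 5 (Stapler): customer_id=2 -> matches Zoe
  - order 6 (Charger): customer_id=3 -> matches Helen
  - order 7 (Router): customer_id=3 -> matches Helen
  - order 8 (Keyboard): customer_id=1 -> matches Olivia
So 1 of 8 rows is dropped.

SQL:
SELECT a.product, b.name AS customer
FROM orders a
INNER JOIN customers b ON a.customer_id = b.id

Result:
product  | customer
---------+---------
Mouse    | Olivia  
Monitor  | Olivia  
Laptop   | Zoe     
Stapler  | Zoe     
Charger  | Helen   
Router   | Helen   
Keyboard | Olivia  


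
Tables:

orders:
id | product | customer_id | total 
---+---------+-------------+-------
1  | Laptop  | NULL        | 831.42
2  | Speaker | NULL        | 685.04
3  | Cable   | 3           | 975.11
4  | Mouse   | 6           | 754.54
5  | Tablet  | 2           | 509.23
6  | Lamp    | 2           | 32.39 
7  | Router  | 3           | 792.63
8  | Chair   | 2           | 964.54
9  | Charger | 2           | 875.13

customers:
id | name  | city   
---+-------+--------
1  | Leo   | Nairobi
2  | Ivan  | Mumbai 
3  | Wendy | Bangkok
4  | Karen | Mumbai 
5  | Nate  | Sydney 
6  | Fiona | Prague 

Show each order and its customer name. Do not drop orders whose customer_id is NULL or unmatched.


LEFT JOIN keeps every row from orders (the left table); where customer_id has no match in customers, the customer columns become NULL. Walk through each order:
  - order 1 (Laptop): customer_id=NULL, no match -> kept with NULL
  - order 2 (Speaker): customer_id=NULL, no match -> kept with NULL
  - order 3 (Cable): customer_id=3 -> matches Wendy
  - order 4 (Mouse): customer_id=6 -> matches Fiona
  - order 5 (Tablet): customer_id=2 -> matches Ivan
  - order 6 (Lamp): customer_id=2 -> matches Ivan
  - order 7 (Router): customer_id=3 -> matches Wendy
  - order 8 (Chair): customer_id=2 -> matches Ivan
  - order 9 (Charger): customer_id=2 -> matches Ivan
All 9 rows appear; 2 have NULL customer.

SQL:
SELECT a.product, b.name AS customer
FROM orders a
LEFT JOIN customers b ON a.customer_id = b.id

Result:
product | customer
--------+---------
Laptop  | NULL    
Speaker | NULL    
Cable   | Wendy   
Mouse   | Fiona   
Tablet  | Ivan    
Lamp    | Ivan    
Router  | Wendy   
Chair   | Ivan    
Charger | Ivan    


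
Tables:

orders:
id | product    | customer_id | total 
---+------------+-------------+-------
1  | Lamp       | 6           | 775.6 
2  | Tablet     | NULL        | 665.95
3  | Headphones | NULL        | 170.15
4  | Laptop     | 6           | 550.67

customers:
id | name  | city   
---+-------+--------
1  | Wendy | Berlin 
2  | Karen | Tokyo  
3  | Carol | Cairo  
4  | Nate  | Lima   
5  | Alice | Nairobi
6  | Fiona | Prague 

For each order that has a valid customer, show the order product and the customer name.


INNER JOIN keeps only orders rows whose customer_id matches an id in customers. Walk through each order:
  - order 1 (Lamp): customer_id=6 -> matches Fiona
  - order 2 (Tablet): customer_id=NULL, no match -> dropped
  - order 3 (Headphones): customer_id=NULL, no match -> dropped
  - order 4 (Laptop): customer_id=6 -> matches Fiona
So 2 of 4 rows are dropped.

SQL:
SELECT a.product, b.name AS customer
FROM orders a
INNER JOIN customers b ON a.customer_id = b.id

Result:
product | customer
--------+---------
Lamp    | Fiona   
Laptop  | Fiona   


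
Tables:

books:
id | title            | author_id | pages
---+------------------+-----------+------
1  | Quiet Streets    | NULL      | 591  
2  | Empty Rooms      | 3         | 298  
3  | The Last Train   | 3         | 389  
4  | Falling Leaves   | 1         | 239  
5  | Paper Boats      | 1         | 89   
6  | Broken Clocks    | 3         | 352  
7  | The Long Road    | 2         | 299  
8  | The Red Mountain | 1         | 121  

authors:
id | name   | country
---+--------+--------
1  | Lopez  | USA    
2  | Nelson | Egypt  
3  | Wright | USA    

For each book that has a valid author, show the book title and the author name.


INNER JOIN keeps only books rows whose author_id matches an id in authors. Walk through each book:
  - book 1 (Quiet Streets): author_id=NULL, no match -> dropped
  - book 2 (Empty Rooms): author_id=3 -> matches Wright
  - book 3 (The Last Train): author_id=3 -> matches Wright
  - book 4 (Falling Leaves): author_id=1 -> matches Lopez
  - book 5 (Paper Boats): author_id=1 -> matches Lopez
  - book 6 (Broken Clocks): author_id=3 -> matches Wright
  - book 7 (The Long Road): author_id=2 -> matches Nelson
  - book 8 (The Red Mountain): author_id=1 -> matches Lopez
So 1 of 8 rows is dropped.

SQL:
SELECT a.title, b.name AS author
FROM books a
INNER JOIN authors b ON a.author_id = b.id

Result:
title            | author
-----------------+-------
Empty Rooms      | Wright
The Last Train   | Wright
Falling Leaves   | Lopez 
Paper Boats      | Lopez 
Broken Clocks    | Wright
The Long Road    | Nelson
The Red Mountain | Lopez 


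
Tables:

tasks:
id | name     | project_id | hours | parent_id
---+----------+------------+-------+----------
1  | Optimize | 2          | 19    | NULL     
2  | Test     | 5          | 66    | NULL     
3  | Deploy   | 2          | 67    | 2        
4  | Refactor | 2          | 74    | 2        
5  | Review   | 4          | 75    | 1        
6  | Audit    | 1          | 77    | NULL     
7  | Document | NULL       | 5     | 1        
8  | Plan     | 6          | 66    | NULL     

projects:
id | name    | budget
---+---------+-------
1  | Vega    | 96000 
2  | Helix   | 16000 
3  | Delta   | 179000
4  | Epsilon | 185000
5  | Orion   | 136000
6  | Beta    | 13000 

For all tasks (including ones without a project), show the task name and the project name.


LEFT JOIN keeps every row from tasks (the left table); where project_id has no match in projects, the project columns become NULL. Walk through each task:
  - task 1 (Optimize): project_id=2 -> matches Helix
  - task 2 (Test): project_id=5 -> matches Orion
  - task 3 (Deploy): project_id=2 -> matches Helix
  - task 4 (Refactor): project_id=2 -> matches Helix
  - task 5 (Review): project_id=4 -> matches Epsilon
  - task 6 (Audit): project_id=1 -> matches Vega
  - task 7 (Document): project_id=NULL, no match -> kept with NULL
  - task 8 (Plan): project_id=6 -> matches Beta
All 8 rows appear; 1 has NULL project.

SQL:
SELECT a.name, b.name AS project
FROM tasks a
LEFT JOIN projects b ON a.project_id = b.id

Result:
name     | project
---------+--------
Optimize | Helix  
Test     | Orion  
Deploy   | Helix  
Refactor | Helix  
Review   | Epsilon
Audit    | Vega   
Document | NULL   
Plan     | Beta   


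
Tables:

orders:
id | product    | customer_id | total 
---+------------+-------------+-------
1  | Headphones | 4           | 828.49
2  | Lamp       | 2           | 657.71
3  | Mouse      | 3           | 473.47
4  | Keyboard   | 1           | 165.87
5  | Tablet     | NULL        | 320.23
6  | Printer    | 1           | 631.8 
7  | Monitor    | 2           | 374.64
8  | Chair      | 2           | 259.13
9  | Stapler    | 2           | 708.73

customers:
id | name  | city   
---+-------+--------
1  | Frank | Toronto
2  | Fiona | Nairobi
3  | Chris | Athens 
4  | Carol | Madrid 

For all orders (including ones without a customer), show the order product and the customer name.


LEFT JOIN keeps every row from orders (the left table); where customer_id has no match in customers, the customer columns become NULL. Walk through each order:
  - order 1 (Headphones): customer_id=4 -> matches Carol
  - order 2 (Lamp): customer_id=2 -> matches Fiona
  - order 3 (Mouse): customer_id=3 -> matches Chris
  - order 4 (Keyboard): customer_id=1 -> matches Frank
  - order 5 (Tablet): customer_id=NULL, no match -> kept with NULL
  - order 6 (Printer): customer_id=1 -> matches Frank
  - order 7 (Monitor): customer_id=2 -> matches Fiona
  - order 8 (Chair): customer_id=2 -> matches Fiona
  - order 9 (Stapler): customer_id=2 -> matches Fiona
All 9 rows appear; 1 has NULL customer.

SQL:
SELECT a.product, b.name AS customer
FROM orders a
LEFT JOIN customers b ON a.customer_id = b.id

Result:
product    | customer
-----------+---------
Headphones | Carol   
Lamp       | Fiona   
Mouse      | Chris   
Keyboard   | Frank   
Tablet     | NULL    
Printer    | Frank   
Monitor    | Fiona   
Chair      | Fiona   
Stapler    | Fiona   
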